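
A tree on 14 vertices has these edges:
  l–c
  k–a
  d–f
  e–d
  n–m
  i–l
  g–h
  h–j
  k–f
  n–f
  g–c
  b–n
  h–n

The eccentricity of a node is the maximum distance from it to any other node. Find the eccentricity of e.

The node farthest from e is i, via e – d – f – n – h – g – c – l – i — 8 edges.

8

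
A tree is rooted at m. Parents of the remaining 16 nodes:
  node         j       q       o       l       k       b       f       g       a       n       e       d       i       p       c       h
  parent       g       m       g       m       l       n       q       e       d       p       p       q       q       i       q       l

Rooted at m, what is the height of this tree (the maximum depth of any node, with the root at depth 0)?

6

o sits deepest: m → q → i → p → e → g → o — 6 edges from the root.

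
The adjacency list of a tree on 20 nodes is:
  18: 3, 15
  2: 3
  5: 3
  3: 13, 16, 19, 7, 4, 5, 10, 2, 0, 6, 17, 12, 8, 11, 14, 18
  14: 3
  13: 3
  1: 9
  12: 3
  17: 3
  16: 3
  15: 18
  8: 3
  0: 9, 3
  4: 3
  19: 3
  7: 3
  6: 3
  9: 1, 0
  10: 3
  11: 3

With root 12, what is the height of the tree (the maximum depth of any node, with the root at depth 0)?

4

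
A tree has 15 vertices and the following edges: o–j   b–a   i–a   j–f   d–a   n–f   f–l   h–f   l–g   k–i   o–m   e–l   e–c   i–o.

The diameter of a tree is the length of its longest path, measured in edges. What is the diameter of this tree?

8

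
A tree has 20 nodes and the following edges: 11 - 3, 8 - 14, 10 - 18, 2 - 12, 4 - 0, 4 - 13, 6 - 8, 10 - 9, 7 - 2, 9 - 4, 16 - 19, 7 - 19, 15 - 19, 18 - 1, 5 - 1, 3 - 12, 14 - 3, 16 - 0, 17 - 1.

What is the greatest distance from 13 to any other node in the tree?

Distances from 13 peak at 11, attained at 6.
13-4-0-16-19-7-2-12-3-14-8-6

11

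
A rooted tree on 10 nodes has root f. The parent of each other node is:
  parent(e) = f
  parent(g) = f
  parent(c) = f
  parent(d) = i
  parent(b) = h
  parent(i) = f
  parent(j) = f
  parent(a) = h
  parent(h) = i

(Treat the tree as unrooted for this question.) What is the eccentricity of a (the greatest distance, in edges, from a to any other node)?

A farthest node from a is e (g, j, c also at distance 4).
The path a-h-i-f-e has 4 edges.

4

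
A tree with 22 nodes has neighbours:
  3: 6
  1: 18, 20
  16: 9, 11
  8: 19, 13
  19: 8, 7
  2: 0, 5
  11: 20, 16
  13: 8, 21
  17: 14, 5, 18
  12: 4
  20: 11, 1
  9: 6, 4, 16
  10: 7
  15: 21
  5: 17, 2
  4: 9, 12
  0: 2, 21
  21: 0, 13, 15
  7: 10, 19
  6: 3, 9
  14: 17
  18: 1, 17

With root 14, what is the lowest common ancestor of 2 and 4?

2's ancestor chain is 2, 5, 17, 14 and 4's is 4, 9, 16, 11, 20, 1, 18, 17, 14; they first meet at 17.

17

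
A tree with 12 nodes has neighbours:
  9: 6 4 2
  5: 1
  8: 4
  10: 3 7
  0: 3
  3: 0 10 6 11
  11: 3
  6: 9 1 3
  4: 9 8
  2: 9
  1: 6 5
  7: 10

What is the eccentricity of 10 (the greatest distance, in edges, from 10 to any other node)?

5

A farthest node from 10 is 8.
The path 10–3–6–9–4–8 has 5 edges.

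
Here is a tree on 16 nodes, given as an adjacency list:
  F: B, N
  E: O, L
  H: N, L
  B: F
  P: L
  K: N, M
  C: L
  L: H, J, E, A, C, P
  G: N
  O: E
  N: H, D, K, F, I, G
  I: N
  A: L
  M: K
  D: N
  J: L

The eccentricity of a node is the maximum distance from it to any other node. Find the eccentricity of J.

5

A farthest node from J is B (M also at distance 5).
The path J–L–H–N–F–B has 5 edges.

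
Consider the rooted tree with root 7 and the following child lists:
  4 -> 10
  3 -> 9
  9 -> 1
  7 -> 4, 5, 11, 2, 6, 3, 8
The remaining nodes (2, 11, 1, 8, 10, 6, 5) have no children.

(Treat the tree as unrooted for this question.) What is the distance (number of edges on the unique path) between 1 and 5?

4

Walking from 1: 1–9–3–7–5. Length 4.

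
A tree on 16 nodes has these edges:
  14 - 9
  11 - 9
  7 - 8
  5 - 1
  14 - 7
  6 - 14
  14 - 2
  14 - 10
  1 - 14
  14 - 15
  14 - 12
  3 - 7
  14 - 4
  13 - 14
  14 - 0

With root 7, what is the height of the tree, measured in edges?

The longest root-to-leaf path is 7–14–1–5 (3 edges).

3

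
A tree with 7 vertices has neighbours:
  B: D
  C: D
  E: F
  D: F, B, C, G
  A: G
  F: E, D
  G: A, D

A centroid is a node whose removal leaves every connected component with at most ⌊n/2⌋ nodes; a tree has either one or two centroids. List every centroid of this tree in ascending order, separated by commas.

D

If D is removed the pieces have sizes 2, 2, 1, 1, all ≤ ⌊7/2⌋ = 3.
No neighbour of D does as well, so D is the unique centroid.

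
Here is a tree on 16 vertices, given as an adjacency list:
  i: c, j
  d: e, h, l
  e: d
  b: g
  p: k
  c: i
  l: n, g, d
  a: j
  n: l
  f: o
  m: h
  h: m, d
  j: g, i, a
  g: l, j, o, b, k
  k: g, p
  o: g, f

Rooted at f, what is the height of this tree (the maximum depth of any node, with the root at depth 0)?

6

A deepest node is m, reached by f – o – g – l – d – h – m.
That path has 6 edges, so the height is 6.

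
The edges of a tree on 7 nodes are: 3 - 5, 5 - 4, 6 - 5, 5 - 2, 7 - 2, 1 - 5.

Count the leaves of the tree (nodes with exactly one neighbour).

5

Exactly 5 nodes have a single neighbour: 1, 3, 4, 6, 7.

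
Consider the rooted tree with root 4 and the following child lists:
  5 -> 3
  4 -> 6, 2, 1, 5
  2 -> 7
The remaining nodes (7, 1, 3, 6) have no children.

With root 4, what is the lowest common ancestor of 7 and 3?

4

Ancestors of 7 (toward the root): 7, 2, 4.
Ancestors of 3: 3, 5, 4.
The deepest node appearing in both lists is 4.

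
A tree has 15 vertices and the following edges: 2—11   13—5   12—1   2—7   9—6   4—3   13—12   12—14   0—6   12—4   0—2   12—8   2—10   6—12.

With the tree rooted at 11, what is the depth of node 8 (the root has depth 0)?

5

Path from 11 to 8: 11–2–0–6–12–8, which has 5 edges.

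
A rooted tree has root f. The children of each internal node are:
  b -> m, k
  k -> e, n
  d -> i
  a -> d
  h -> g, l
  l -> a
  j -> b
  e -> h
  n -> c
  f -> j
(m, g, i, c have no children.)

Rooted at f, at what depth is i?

Path from f to i: f – j – b – k – e – h – l – a – d – i, which has 9 edges.

9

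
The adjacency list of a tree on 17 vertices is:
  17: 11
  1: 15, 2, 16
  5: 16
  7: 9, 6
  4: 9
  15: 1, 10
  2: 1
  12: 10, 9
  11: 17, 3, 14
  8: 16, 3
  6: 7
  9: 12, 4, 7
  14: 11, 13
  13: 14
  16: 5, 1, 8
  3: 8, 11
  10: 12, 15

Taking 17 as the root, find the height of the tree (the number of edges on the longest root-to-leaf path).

The longest root-to-leaf path is 17-11-3-8-16-1-15-10-12-9-7-6 (11 edges).

11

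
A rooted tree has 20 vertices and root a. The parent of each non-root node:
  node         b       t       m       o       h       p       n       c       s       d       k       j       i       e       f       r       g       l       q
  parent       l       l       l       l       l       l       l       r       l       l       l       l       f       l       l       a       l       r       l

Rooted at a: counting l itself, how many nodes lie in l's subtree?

The subtree rooted at l contains: l, s, p, f, t, j, m, k, o, b, d, n, e, g, h, q, i — 17 nodes.

17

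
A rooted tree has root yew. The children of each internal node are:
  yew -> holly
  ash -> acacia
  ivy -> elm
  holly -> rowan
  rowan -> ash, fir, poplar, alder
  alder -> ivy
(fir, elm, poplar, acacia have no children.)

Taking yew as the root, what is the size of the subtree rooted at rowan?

8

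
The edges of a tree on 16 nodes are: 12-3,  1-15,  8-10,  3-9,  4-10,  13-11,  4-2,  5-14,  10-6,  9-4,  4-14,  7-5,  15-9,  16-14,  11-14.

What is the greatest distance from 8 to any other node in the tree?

Distances from 8 peak at 5, attained at 7 (1, 13, 12 also at distance 5).
8 – 10 – 4 – 14 – 5 – 7

5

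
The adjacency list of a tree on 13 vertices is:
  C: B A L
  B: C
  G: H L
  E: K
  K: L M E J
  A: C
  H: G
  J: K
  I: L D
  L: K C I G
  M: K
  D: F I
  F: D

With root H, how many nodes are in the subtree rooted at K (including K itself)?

4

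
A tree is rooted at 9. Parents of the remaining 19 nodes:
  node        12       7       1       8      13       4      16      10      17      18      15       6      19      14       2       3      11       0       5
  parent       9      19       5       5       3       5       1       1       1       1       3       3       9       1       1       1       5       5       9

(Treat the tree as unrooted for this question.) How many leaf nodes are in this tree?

Exactly 15 nodes have a single neighbour: 0, 2, 4, 6, 7, 8, 10, 11, 12, 13, 14, 15, 16, 17, 18.

15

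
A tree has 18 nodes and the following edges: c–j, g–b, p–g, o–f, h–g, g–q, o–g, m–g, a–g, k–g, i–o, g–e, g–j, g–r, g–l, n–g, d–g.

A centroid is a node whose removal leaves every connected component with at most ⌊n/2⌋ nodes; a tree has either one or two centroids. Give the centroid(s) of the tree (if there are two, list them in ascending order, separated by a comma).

g

If g is removed the pieces have sizes 3, 2, 1, 1, 1, 1, 1, 1, 1, 1, 1, 1, 1, 1, all ≤ ⌊18/2⌋ = 9.
Every other node leaves some component of size > 9, so the centroid is unique.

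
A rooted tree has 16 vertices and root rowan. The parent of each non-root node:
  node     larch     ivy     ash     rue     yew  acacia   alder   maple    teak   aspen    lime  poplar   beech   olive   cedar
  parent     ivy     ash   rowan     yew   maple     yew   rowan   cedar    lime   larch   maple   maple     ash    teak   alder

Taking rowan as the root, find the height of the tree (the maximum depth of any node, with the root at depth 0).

The longest root-to-leaf path is rowan-alder-cedar-maple-lime-teak-olive (6 edges).

6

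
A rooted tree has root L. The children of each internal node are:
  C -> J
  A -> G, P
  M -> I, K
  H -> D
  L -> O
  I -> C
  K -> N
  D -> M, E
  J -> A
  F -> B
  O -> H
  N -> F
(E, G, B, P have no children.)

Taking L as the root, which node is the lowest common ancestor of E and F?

D

Ancestors of E (toward the root): E, D, H, O, L.
Ancestors of F: F, N, K, M, D, H, O, L.
The deepest node appearing in both lists is D.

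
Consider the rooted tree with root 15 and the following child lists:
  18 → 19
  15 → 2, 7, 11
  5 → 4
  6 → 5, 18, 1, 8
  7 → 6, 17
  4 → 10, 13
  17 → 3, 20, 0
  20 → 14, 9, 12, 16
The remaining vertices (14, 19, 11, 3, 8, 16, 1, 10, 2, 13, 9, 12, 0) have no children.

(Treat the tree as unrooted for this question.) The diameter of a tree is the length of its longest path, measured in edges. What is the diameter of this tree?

BFS from 10 reaches 12 last, at distance 7; BFS from 12 confirms no node is farther.
Path: 10 - 4 - 5 - 6 - 7 - 17 - 20 - 12.

7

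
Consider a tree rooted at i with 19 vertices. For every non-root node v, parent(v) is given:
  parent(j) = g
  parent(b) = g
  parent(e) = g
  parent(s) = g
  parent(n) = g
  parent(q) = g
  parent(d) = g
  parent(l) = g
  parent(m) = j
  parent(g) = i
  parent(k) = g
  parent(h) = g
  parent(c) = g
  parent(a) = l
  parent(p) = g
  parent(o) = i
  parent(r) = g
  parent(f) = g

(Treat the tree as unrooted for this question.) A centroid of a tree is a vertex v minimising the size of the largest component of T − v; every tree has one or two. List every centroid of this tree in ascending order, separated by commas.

g

Removing g splits the tree into components of sizes 2, 2, 2, 1, 1, 1, 1, 1, 1, 1, 1, 1, 1, 1, 1; the largest is 2 ≤ ⌊19/2⌋ = 9.
Every other node leaves some component of size > 9, so the centroid is unique.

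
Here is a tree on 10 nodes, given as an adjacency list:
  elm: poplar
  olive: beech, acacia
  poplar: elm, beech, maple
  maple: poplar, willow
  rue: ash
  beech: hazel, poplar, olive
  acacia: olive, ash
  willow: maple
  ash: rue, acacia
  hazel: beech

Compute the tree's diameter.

BFS from willow reaches rue last, at distance 7; BFS from rue confirms no node is farther.
Path: willow-maple-poplar-beech-olive-acacia-ash-rue.

7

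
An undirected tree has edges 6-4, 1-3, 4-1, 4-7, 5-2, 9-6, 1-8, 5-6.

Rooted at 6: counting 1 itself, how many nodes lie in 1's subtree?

1's subtree: {1, 3, 8}, size 3.

3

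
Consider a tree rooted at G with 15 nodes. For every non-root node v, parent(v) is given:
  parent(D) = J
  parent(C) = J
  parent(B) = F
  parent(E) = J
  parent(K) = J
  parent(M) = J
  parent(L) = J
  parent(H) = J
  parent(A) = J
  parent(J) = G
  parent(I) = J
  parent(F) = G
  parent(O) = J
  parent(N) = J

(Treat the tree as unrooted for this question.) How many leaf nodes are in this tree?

Exactly 12 nodes have a single neighbour: A, B, C, D, E, H, I, K, L, M, N, O.

12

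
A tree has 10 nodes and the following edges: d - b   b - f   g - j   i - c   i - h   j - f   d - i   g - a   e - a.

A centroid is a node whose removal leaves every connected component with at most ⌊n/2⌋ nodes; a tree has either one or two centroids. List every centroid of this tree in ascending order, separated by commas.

Removing b splits the tree into components of sizes 5, 4; the largest is 5 ≤ ⌊10/2⌋ = 5.
Its neighbour f also leaves a largest component of size 5, so both are centroids.

b, f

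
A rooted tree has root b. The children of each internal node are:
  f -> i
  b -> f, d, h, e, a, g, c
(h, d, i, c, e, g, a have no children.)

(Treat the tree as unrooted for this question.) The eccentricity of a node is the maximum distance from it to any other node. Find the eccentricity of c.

A farthest node from c is i.
The path c-b-f-i has 3 edges.

3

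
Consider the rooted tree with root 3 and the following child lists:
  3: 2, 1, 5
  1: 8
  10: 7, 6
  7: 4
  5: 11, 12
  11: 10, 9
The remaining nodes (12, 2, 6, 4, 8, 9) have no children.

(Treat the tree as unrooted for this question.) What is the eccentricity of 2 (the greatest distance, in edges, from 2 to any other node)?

6

The node farthest from 2 is 4, via 2 – 3 – 5 – 11 – 10 – 7 – 4 — 6 edges.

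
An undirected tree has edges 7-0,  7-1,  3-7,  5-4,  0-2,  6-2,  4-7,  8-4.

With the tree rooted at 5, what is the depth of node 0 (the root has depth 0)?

3

Climbing from 0 to the root: 0–7–4–5. That's 3 steps.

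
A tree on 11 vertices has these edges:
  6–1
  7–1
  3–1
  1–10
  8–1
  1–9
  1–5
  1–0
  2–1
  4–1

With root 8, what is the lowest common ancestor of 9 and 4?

9's ancestor chain is 9, 1, 8 and 4's is 4, 1, 8; they first meet at 1.

1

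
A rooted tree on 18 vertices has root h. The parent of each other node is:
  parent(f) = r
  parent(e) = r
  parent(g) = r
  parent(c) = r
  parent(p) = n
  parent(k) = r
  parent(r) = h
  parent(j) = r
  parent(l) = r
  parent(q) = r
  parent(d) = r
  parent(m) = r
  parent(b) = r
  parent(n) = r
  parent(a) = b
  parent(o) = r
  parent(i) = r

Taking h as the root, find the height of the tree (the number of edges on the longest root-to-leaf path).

3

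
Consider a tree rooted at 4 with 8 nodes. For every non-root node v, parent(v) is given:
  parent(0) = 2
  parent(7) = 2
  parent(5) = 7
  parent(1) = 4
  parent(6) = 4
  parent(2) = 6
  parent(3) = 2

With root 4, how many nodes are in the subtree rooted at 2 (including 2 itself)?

5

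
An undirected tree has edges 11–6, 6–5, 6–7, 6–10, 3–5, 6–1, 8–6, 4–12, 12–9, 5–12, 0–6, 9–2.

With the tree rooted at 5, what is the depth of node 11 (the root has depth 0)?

2

Path from 5 to 11: 5 – 6 – 11, which has 2 edges.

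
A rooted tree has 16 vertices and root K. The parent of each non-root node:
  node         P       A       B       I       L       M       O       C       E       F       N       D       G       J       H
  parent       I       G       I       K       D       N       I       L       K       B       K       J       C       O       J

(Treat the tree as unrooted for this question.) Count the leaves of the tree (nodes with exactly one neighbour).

The leaves are A, E, F, H, M, P.
That is 6 leaves.

6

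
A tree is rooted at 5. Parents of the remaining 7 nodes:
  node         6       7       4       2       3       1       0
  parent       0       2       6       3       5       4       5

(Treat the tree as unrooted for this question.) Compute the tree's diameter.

7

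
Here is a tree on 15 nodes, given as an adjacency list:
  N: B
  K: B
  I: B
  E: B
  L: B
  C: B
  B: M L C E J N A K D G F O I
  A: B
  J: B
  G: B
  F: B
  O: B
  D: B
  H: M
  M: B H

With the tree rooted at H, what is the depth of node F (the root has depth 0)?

3

H → M → B → F — 3 edges.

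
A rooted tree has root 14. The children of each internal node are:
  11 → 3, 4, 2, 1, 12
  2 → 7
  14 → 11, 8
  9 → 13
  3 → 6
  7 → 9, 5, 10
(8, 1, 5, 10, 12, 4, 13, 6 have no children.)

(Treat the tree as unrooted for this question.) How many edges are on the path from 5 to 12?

4

The path is 5 – 7 – 2 – 11 – 12, which has 4 edges.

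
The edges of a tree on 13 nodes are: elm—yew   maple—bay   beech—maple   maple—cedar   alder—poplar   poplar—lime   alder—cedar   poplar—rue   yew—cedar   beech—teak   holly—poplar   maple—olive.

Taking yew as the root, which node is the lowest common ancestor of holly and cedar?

holly's ancestor chain is holly, poplar, alder, cedar, yew and cedar's is cedar, yew; they first meet at cedar.

cedar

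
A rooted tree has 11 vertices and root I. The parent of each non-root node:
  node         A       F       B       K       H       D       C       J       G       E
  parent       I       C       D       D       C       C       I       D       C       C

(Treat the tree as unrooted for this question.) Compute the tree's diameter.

Starting from B, a farthest node is A at distance 4.
One longest path: B–D–C–I–A.
So the diameter is 4.

4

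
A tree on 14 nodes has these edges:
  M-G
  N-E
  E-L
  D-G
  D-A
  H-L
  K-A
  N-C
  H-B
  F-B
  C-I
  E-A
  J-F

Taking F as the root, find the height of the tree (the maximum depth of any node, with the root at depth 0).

M sits deepest: F–B–H–L–E–A–D–G–M — 8 edges from the root.

8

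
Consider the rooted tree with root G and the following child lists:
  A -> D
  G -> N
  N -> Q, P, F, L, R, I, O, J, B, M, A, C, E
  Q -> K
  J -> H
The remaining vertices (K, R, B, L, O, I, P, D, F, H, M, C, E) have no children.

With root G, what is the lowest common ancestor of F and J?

Path F→root: F N G; path J→root: J N G.
First common node: N.

N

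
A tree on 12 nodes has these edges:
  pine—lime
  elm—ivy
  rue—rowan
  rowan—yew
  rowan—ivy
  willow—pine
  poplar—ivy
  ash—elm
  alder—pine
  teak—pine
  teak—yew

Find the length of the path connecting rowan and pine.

3

Walking from rowan: rowan - yew - teak - pine. Length 3.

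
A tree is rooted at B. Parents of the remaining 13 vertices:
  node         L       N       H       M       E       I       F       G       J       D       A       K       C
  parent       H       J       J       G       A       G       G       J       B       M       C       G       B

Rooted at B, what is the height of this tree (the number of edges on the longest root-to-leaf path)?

4

D sits deepest: B – J – G – M – D — 4 edges from the root.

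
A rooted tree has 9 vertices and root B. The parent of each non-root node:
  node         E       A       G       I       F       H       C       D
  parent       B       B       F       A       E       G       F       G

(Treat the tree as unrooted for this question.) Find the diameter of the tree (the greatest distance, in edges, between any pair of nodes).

6

A longest path is H – G – F – E – B – A – I, with 6 edges.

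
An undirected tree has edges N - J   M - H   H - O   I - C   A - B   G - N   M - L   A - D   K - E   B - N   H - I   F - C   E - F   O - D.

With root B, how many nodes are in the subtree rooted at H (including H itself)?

8

Descendants of H (including itself): H, I, M, C, L, F, E, K. That's 8.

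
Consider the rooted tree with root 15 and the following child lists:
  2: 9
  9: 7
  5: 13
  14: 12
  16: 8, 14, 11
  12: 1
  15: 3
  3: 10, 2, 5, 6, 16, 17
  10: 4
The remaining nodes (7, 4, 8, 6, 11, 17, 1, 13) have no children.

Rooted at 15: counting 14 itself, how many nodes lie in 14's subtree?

3

The subtree rooted at 14 contains: 14, 12, 1 — 3 nodes.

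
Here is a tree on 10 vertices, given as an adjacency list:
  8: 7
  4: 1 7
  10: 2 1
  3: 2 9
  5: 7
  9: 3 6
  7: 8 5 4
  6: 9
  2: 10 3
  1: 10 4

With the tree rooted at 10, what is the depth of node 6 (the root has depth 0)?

Climbing from 6 to the root: 6 – 9 – 3 – 2 – 10. That's 4 steps.

4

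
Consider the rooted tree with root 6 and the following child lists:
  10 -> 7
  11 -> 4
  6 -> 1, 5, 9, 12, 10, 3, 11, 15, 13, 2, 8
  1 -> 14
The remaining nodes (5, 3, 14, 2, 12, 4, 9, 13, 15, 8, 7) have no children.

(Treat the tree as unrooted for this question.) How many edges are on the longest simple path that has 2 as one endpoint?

The node farthest from 2 is 7 (4, 14 also at distance 3), via 2-6-10-7 — 3 edges.

3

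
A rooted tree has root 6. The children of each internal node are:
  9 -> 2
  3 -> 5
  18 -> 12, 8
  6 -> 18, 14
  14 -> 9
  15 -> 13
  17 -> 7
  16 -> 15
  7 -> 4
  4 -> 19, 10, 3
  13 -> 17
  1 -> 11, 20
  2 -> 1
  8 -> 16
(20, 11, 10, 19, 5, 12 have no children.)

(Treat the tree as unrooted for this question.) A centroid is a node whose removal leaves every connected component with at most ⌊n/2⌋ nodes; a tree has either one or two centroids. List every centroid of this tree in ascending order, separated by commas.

If 16 is removed the pieces have sizes 10, 9, all ≤ ⌊20/2⌋ = 10.
Its neighbour 8 also leaves a largest component of size 10, so both are centroids.

8, 16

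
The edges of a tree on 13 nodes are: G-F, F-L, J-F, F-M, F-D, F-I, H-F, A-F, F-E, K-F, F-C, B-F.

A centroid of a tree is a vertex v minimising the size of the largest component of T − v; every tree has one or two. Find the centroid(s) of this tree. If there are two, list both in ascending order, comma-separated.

F

Delete F: the remaining components have sizes 1, 1, 1, 1, 1, 1, 1, 1, 1, 1, 1, 1. Max 1 ≤ 6, so F is a centroid.
No neighbour of F does as well, so F is the unique centroid.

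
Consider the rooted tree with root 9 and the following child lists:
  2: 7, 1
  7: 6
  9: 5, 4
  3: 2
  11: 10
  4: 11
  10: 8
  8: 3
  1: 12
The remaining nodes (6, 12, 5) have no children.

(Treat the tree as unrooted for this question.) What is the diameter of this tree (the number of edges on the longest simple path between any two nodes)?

9

A longest path is 12 - 1 - 2 - 3 - 8 - 10 - 11 - 4 - 9 - 5, with 9 edges.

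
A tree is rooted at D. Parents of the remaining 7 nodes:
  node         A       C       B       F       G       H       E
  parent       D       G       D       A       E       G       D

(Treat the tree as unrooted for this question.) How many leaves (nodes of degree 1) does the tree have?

Degree-1 nodes: B, C, F, H — 4 of them.

4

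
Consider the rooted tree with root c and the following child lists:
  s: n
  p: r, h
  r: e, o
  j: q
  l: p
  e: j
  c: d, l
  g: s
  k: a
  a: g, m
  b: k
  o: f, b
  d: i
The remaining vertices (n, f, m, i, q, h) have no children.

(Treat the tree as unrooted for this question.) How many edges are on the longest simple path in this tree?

A longest path is n-s-g-a-k-b-o-r-p-l-c-d-i, with 12 edges.

12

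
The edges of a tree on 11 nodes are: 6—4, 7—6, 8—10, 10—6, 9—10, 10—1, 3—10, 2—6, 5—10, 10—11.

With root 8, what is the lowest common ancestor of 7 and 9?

10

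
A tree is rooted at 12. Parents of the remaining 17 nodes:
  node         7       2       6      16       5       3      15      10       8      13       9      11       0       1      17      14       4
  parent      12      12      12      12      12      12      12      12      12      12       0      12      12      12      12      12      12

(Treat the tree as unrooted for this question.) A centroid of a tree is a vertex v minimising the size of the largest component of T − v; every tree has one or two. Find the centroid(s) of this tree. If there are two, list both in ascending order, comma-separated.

Removing 12 splits the tree into components of sizes 2, 1, 1, 1, 1, 1, 1, 1, 1, 1, 1, 1, 1, 1, 1, 1; the largest is 2 ≤ ⌊18/2⌋ = 9.
No neighbour of 12 does as well, so 12 is the unique centroid.

12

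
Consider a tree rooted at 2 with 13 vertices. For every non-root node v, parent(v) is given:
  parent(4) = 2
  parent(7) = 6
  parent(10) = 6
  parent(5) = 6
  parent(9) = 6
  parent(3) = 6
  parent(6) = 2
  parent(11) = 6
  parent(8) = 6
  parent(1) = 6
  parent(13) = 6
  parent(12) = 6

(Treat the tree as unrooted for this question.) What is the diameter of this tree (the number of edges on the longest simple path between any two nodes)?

BFS from 4 reaches 5 last, at distance 3; BFS from 5 confirms no node is farther.
Path: 4–2–6–5.

3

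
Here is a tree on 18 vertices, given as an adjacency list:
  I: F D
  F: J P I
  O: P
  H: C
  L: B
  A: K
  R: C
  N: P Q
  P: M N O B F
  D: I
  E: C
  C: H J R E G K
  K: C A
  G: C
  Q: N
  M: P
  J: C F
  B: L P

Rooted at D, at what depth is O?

4

D–I–F–P–O — 4 edges.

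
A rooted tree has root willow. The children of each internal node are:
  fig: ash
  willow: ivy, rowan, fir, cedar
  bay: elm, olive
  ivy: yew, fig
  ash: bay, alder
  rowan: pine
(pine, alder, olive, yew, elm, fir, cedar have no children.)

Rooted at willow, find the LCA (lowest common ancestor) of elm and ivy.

Ancestors of elm (toward the root): elm, bay, ash, fig, ivy, willow.
Ancestors of ivy: ivy, willow.
The deepest node appearing in both lists is ivy.

ivy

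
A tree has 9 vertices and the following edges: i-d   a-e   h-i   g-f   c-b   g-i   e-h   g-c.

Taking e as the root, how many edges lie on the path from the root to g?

3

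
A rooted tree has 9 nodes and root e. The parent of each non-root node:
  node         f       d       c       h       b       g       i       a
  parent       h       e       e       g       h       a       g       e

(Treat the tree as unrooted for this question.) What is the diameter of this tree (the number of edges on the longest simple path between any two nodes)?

BFS from b reaches d last, at distance 5; BFS from d confirms no node is farther.
Path: b–h–g–a–e–d.

5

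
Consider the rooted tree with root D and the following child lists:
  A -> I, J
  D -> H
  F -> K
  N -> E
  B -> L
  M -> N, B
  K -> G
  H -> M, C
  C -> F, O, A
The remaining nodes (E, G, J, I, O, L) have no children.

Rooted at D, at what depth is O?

3

D–H–C–O — 3 edges.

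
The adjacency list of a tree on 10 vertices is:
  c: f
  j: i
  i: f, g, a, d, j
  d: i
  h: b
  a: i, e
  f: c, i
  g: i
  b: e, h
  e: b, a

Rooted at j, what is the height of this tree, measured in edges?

A deepest node is h, reached by j – i – a – e – b – h.
That path has 5 edges, so the height is 5.

5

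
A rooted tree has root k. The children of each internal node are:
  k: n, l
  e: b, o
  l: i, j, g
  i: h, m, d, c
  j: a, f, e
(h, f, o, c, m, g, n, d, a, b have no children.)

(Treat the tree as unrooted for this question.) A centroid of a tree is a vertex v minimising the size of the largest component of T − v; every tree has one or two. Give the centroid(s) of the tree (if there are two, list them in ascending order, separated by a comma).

Removing l splits the tree into components of sizes 6, 5, 2, 1; the largest is 6 ≤ ⌊15/2⌋ = 7.
No neighbour of l does as well, so l is the unique centroid.

l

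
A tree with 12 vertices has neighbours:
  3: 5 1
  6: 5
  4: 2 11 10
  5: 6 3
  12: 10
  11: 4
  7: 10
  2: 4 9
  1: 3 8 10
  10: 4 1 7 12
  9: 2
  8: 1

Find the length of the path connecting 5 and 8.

5 – 3 – 1 – 8: 3 edges.

3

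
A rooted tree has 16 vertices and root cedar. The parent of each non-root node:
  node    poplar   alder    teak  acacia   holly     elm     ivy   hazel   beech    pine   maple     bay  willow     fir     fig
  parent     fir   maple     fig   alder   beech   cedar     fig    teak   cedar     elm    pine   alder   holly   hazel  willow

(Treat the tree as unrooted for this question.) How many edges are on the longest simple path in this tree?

BFS from acacia reaches poplar last, at distance 13; BFS from poplar confirms no node is farther.
Path: acacia - alder - maple - pine - elm - cedar - beech - holly - willow - fig - teak - hazel - fir - poplar.

13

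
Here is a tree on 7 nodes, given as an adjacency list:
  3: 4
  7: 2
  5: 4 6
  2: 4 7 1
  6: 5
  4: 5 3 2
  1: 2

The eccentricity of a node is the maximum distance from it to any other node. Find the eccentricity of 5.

3

Distances from 5 peak at 3, attained at 7 (1 also at distance 3).
5-4-2-7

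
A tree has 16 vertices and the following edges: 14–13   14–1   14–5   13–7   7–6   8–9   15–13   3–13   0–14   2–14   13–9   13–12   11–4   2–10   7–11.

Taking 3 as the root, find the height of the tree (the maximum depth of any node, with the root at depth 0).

A deepest node is 4, reached by 3-13-7-11-4.
That path has 4 edges, so the height is 4.

4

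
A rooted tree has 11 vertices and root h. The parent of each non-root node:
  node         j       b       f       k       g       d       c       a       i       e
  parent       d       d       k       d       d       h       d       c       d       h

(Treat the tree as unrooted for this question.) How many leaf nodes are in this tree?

7

Exactly 7 nodes have a single neighbour: a, b, e, f, g, i, j.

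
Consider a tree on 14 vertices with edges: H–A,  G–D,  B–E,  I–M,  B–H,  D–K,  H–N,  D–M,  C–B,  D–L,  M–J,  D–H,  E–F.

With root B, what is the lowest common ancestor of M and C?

B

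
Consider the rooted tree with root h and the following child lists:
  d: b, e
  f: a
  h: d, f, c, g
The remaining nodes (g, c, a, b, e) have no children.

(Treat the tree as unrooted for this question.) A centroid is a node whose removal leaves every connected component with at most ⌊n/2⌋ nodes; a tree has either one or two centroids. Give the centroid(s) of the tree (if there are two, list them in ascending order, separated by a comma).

If h is removed the pieces have sizes 3, 2, 1, 1, all ≤ ⌊8/2⌋ = 4.
No neighbour of h does as well, so h is the unique centroid.

h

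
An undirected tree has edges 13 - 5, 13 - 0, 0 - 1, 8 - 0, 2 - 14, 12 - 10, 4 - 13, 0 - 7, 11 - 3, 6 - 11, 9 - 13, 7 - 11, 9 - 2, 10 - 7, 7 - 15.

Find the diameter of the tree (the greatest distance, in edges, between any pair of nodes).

7

Starting from 14, a farthest node is 6 at distance 7.
One longest path: 14 - 2 - 9 - 13 - 0 - 7 - 11 - 6.
So the diameter is 7.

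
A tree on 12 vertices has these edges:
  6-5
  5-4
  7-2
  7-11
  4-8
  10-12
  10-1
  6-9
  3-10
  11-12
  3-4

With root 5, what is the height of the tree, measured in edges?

7

The longest root-to-leaf path is 5 → 4 → 3 → 10 → 12 → 11 → 7 → 2 (7 edges).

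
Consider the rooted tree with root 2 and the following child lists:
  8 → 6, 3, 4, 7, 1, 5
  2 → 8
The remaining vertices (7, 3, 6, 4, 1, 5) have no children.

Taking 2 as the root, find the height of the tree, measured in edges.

The longest root-to-leaf path is 2-8-1 (2 edges).

2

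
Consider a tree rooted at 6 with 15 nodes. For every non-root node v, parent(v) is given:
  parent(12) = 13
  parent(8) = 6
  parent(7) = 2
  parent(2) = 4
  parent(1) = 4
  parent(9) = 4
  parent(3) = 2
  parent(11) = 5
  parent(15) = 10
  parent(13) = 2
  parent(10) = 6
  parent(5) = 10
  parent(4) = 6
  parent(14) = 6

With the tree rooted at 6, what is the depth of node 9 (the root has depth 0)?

Path from 6 to 9: 6 → 4 → 9, which has 2 edges.

2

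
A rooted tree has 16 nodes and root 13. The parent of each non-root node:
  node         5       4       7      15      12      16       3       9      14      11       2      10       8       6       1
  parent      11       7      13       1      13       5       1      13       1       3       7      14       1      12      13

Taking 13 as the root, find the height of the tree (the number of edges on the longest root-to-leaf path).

5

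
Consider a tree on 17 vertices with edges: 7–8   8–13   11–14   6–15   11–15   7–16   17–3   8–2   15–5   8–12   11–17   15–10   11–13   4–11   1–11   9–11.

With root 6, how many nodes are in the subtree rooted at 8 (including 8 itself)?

8's subtree: {8, 7, 2, 12, 16}, size 5.

5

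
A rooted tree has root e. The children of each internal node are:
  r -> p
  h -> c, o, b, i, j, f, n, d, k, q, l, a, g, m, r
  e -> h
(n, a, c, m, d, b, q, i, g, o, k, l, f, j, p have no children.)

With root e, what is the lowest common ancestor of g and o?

h

Ancestors of g (toward the root): g, h, e.
Ancestors of o: o, h, e.
The deepest node appearing in both lists is h.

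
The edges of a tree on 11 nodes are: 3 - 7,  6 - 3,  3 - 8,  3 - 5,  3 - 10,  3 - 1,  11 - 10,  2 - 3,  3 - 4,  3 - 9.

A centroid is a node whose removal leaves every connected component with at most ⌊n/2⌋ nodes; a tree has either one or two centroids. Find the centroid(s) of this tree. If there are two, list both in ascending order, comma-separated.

3

Removing 3 splits the tree into components of sizes 2, 1, 1, 1, 1, 1, 1, 1, 1; the largest is 2 ≤ ⌊11/2⌋ = 5.
Every other node leaves some component of size > 5, so the centroid is unique.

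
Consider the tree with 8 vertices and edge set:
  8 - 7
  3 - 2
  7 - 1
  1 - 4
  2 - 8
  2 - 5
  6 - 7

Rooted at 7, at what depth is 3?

3

Path from 7 to 3: 7 → 8 → 2 → 3, which has 3 edges.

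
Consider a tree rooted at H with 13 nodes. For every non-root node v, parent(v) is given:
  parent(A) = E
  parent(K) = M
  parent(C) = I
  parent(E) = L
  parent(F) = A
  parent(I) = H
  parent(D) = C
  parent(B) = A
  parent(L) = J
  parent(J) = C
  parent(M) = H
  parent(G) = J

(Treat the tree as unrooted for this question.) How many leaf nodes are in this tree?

Degree-1 nodes: B, D, F, G, K — 5 of them.

5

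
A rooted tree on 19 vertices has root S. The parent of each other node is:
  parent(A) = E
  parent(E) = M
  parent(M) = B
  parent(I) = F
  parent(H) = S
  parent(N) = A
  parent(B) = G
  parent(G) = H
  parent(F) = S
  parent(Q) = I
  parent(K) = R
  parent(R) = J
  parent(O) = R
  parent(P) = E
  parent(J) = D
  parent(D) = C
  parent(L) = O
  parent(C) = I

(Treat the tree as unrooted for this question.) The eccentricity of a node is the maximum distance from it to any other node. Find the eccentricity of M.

A farthest node from M is L.
The path M–B–G–H–S–F–I–C–D–J–R–O–L has 12 edges.

12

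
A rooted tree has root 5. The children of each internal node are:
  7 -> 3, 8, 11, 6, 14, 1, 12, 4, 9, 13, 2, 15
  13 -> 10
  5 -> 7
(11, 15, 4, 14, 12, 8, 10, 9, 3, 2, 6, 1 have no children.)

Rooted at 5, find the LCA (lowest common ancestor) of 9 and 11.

7

9's ancestor chain is 9, 7, 5 and 11's is 11, 7, 5; they first meet at 7.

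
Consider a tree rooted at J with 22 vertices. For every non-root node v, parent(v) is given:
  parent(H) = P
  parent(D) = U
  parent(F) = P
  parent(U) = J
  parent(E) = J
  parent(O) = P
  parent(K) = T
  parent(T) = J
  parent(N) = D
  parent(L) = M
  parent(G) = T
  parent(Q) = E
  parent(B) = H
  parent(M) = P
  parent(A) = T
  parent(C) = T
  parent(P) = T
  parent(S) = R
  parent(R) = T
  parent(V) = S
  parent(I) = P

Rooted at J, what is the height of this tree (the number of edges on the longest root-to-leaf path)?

B sits deepest: J–T–P–H–B — 4 edges from the root.

4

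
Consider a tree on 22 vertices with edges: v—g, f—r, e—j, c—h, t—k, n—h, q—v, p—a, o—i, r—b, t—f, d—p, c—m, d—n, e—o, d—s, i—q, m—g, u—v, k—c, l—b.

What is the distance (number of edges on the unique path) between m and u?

Walking from m: m – g – v – u. Length 3.

3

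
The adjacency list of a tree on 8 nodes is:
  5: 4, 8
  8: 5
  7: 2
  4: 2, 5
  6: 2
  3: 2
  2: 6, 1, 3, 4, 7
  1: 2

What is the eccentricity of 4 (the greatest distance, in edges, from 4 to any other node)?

2

The node farthest from 4 is 6 (1, 3, 7, 8 also at distance 2), via 4–2–6 — 2 edges.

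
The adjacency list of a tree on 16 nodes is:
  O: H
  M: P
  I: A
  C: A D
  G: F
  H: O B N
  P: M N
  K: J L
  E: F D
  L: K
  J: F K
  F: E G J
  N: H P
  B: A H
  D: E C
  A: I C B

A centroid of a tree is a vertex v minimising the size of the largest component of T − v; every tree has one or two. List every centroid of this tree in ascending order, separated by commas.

A, C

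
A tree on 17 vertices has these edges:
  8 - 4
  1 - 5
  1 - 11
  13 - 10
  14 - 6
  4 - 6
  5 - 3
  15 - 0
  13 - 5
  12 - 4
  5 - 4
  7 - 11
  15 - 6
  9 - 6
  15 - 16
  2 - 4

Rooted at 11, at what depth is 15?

5

11–1–5–4–6–15 — 5 edges.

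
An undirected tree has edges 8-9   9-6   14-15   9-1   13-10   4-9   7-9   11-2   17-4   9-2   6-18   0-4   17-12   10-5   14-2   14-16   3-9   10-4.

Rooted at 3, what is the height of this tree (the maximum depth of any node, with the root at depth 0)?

4

12 sits deepest: 3-9-4-17-12 — 4 edges from the root.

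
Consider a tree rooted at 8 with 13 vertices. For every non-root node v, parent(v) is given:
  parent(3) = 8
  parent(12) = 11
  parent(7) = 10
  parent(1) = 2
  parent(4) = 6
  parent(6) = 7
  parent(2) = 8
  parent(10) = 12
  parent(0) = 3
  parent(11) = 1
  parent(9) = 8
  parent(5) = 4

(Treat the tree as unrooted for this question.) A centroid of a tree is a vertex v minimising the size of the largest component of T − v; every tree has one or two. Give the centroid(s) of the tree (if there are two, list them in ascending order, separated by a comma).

11

Delete 11: the remaining components have sizes 6, 6. Max 6 ≤ 6, so 11 is a centroid.
No neighbour of 11 does as well, so 11 is the unique centroid.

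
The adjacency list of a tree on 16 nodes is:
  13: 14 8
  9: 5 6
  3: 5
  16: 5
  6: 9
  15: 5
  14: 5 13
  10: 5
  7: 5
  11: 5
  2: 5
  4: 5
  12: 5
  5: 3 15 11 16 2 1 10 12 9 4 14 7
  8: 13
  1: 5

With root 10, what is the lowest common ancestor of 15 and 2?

Ancestors of 15 (toward the root): 15, 5, 10.
Ancestors of 2: 2, 5, 10.
The deepest node appearing in both lists is 5.

5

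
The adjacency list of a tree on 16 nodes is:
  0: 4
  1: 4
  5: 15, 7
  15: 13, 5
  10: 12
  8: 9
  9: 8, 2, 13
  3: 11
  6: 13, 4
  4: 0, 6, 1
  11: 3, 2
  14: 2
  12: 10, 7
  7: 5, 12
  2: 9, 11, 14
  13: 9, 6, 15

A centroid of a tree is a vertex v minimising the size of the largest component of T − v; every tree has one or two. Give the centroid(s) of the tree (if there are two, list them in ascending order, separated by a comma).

13

Removing 13 splits the tree into components of sizes 6, 5, 4; the largest is 6 ≤ ⌊16/2⌋ = 8.
No neighbour of 13 does as well, so 13 is the unique centroid.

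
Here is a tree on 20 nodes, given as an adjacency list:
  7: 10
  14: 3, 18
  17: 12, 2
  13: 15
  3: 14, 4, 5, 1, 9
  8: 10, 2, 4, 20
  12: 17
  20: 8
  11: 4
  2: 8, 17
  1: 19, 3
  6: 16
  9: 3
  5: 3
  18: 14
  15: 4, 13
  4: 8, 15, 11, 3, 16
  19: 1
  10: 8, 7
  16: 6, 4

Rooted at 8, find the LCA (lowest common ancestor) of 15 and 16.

4

Path 15→root: 15 4 8; path 16→root: 16 4 8.
First common node: 4.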